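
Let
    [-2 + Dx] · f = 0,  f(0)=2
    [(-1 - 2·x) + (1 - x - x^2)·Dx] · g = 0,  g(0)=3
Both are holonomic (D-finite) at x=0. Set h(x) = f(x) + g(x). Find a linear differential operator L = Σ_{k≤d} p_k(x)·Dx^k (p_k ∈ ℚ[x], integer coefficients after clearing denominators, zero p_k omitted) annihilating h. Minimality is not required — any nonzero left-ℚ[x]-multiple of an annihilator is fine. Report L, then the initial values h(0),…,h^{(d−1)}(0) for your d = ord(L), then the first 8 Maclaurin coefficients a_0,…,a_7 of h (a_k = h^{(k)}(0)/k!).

f: a_k = 2, 4, 4, 8/3, 4/3, 8/15, 8/45, 16/315, …
g: a_k = 3, 3, 6, 9, 15, 24, 39, 63, …
Sum ⇒ L₀ = lclm(L_f,L_g) in ℚ(x)⟨Dx⟩.
L = (4 + 8·x + 24·x^2 + 8·x^3) + (-14·x - 10·x^2 + 8·x^3 + 4·x^4)·Dx + (-1 + 5·x - x^2 - 6·x^3 - 2·x^4)·Dx^2  (order 2).
h: a_k = 5, 7, 10, 35/3, 49/3, 368/15, 1763/45, 19861/315, …
ICs: h(0) = 5, h′(0) = 7.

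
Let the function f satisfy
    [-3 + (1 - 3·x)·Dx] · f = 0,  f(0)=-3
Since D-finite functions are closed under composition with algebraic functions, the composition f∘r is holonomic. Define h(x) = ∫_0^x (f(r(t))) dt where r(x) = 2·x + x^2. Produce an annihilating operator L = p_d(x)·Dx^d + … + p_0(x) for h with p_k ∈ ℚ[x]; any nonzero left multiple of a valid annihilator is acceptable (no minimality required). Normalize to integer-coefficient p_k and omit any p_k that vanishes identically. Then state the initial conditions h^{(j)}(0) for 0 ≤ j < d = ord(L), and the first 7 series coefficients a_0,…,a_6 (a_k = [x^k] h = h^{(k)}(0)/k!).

L = (6 + 6·x)·Dx + (-1 + 6·x + 3·x^2)·Dx^2  (order 2).
h: a_k = 0, -3, -9, -39, -189, -4887/5, -5265, …
ICs: h(0) = 0, h′(0) = -3.

f: a_k = -3, -9, -27, -81, -243, -729, -2187, …
Substitute x→r, Dx→(1/r')Dx; clear ⇒ L₀.
h=∫h₀ ⇒ L = L₀·Dx.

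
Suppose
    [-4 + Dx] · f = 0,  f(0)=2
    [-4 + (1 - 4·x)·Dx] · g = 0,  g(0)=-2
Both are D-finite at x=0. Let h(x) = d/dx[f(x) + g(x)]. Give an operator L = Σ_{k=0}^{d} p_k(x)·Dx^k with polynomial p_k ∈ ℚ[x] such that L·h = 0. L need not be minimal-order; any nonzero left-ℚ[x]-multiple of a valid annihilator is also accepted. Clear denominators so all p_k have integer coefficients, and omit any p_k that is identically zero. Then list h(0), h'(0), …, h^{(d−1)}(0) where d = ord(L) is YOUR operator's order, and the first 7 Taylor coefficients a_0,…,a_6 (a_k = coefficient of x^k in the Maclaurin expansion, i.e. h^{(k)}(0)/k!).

f: a_k = 2, 8, 16, 64/3, 64/3, 256/15, 512/45, …
g: a_k = -2, -8, -32, -128, -512, -2048, -8192, …
Weyl lclm of L_f,L_g ⇒ L₀ (ord ≤ 2).
h=h₀': d/dx-closure on L₀ ⇒ L.
L = (64 + 128·x) + (-20 - 32·x + 64·x^2)·Dx + (1 - 16·x^2)·Dx^2  (order 2).
h: a_k = 0, -32, -320, -5888/3, -30464/3, -736256/15, -10319872/45, …
ICs: h(0) = 0, h′(0) = -32.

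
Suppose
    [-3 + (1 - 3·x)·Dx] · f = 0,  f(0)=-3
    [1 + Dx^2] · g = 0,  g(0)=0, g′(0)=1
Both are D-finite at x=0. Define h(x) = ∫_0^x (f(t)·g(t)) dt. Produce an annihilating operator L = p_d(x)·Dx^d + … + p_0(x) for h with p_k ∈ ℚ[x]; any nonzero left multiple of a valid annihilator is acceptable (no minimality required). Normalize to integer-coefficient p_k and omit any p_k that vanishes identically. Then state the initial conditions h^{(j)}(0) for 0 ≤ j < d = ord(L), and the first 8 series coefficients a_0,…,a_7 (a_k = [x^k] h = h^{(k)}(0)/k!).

f: a_k = -3, -9, -27, -81, -243, -729, -2187, -6561, …
g: a_k = 0, 1, 0, -1/6, 0, 1/120, 0, -1/5040, …
Product ⇒ symmetric product L₀, ord ≤ 2.
Integrate: L := L₀·Dx.
L = (-1 + 3·x)·Dx + 6·Dx^2 + (-1 + 3·x)·Dx^3  (order 3).
h: a_k = 0, 0, -3/2, -3, -53/8, -159/10, -9541/240, -4089/40, …
ICs: h(0) = 0, h′(0) = 0, h′′(0) = -3.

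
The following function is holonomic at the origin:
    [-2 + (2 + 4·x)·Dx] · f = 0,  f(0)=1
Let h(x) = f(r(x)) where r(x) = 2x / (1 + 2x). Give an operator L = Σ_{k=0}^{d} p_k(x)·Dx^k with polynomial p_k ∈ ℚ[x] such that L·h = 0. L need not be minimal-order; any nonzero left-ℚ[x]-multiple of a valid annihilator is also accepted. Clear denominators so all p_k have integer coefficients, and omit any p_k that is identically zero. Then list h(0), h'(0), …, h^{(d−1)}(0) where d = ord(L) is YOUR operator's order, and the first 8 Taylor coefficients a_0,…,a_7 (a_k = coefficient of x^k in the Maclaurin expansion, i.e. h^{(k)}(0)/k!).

f: a_k = 1, 1, -1/2, 1/2, -5/8, 7/8, -21/16, 33/16, …
Substitute x→r, Dx→(1/r')Dx; clear ⇒ L₀.
L = -2 + (1 + 8·x + 12·x^2)·Dx  (order 1).
h: a_k = 1, 2, -6, 20, -74, 300, -1308, 6024, …
ICs: h(0) = 1.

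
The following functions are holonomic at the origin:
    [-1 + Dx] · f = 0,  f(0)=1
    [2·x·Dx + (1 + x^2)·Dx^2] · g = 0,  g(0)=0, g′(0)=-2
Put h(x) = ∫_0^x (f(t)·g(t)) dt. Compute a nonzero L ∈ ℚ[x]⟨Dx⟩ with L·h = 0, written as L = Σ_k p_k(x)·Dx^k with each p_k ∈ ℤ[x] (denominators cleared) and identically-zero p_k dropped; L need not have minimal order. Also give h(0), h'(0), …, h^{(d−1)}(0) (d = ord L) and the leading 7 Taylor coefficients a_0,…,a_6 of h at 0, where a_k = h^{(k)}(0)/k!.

f: a_k = 1, 1, 1/2, 1/6, 1/24, 1/120, 1/720, …
g: a_k = 0, -2, 0, 2/3, 0, -2/5, 0, …
L₀ := L_f ⊗_s L_g (sym. prod.), ord ≤ 2.
h=∫₀ˣh₀: take L = L₀·Dx.
L = (1 - 2·x + x^2)·Dx + (-2 + 2·x - 2·x^2)·Dx^2 + (1 + x^2)·Dx^3  (order 3).
h: a_k = 0, 0, -1, -2/3, -1/12, 1/15, -1/40, …
ICs: h(0) = 0, h′(0) = 0, h′′(0) = -2.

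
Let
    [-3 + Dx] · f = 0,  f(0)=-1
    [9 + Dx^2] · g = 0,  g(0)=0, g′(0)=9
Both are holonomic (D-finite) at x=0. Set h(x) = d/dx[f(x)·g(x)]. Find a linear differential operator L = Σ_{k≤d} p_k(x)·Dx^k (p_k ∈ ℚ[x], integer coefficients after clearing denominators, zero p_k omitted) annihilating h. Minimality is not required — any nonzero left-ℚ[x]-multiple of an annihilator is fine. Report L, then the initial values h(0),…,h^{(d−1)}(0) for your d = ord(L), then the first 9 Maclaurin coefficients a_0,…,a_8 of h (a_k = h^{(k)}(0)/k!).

f: a_k = -1, -3, -9/2, -9/2, -27/8, -81/40, -81/80, -243/560, -729/4480, …
g: a_k = 0, 9, 0, -27/2, 0, 243/40, 0, -729/560, 0, …
L₀ := L_f ⊗_s L_g (sym. prod.), ord ≤ 2.
Differentiate: ansatz ord ≤ ord L₀ ⇒ L.
L = 18 - 6·Dx + Dx^2  (order 2).
h: a_k = -9, -54, -81, 0, 243/2, 729/5, 729/10, 0, -6561/280, …
ICs: h(0) = -9, h′(0) = -54.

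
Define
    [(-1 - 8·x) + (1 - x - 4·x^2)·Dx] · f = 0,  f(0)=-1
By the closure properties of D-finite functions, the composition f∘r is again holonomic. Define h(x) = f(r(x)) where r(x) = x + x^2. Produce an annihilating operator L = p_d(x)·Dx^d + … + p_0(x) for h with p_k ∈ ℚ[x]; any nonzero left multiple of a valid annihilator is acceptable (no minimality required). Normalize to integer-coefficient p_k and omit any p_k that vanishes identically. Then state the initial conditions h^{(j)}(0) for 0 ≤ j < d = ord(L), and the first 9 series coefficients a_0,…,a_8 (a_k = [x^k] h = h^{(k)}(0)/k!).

L = (1 + 10·x + 24·x^2 + 16·x^3) + (-1 + x + 5·x^2 + 8·x^3 + 4·x^4)·Dx  (order 1).
h: a_k = -1, -1, -6, -19, -61, -208, -689, -2293, -7646, …
ICs: h(0) = -1.

f: a_k = -1, -1, -5, -9, -29, -65, -181, -441, -1165, …
f∘r: x↦r, Dx↦Dx/r' in L_f ⇒ L₀.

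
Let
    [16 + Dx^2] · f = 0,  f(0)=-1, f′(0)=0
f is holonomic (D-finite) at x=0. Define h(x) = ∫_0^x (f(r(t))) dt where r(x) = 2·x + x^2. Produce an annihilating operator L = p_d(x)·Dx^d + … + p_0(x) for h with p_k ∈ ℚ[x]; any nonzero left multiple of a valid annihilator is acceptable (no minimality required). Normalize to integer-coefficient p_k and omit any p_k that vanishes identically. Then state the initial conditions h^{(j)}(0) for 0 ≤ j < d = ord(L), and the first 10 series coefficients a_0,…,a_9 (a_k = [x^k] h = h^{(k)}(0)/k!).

f: a_k = -1, 0, 8, 0, -32/3, 0, 256/45, 0, -512/315, 0, …
Substitute x→r, Dx→(1/r')Dx; clear ⇒ L₀.
h=∫₀ˣh₀: take L = L₀·Dx.
L = (64 + 192·x + 192·x^2 + 64·x^3)·Dx - Dx^2 + (1 + x)·Dx^3  (order 3).
h: a_k = 0, -1, 0, 32/3, 8, -488/15, -512/9, 4864/315, 1888/15, 295648/2835, …
ICs: h(0) = 0, h′(0) = -1, h′′(0) = 0.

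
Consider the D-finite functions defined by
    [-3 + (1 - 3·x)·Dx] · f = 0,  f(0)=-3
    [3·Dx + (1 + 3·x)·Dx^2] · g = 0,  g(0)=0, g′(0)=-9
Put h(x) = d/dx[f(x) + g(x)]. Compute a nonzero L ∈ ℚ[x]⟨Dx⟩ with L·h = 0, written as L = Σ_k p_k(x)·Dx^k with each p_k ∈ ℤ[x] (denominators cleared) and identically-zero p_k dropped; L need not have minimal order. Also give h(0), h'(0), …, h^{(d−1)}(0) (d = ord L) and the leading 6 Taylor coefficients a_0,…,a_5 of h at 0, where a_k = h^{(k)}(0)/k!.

f: a_k = -3, -9, -27, -81, -243, -729, …
g: a_k = 0, -9, 27/2, -27, 243/4, -729/5, …
h₀=f+g: left-lcm gives L₀, ord ≤ 3.
h=h₀': d/dx-closure on L₀ ⇒ L.
L = (30 + 18·x) + (4 + 48·x + 36·x^2)·Dx + (-1 - x + 9·x^2 + 9·x^3)·Dx^2  (order 2).
h: a_k = -18, -27, -324, -729, -4374, -10935, …
ICs: h(0) = -18, h′(0) = -27.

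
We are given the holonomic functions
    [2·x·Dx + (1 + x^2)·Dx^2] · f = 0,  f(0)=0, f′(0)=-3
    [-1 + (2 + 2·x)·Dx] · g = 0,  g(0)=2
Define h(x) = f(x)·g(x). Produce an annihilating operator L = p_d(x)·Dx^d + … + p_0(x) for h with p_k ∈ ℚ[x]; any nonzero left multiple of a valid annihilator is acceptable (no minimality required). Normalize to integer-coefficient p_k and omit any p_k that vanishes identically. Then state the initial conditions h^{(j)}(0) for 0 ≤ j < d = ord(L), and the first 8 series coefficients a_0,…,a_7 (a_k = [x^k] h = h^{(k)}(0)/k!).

L = (3 - 4·x - x^2) + (-4 + 4·x + 12·x^2 + 4·x^3)·Dx + (4 + 8·x + 8·x^2 + 8·x^3 + 4·x^4)·Dx^2  (order 2).
h: a_k = 0, -6, -3, 11/4, 5/8, -389/320, -409/640, 18853/17920, …
ICs: h(0) = 0, h′(0) = -6.

f: a_k = 0, -3, 0, 1, 0, -3/5, 0, 3/7, …
g: a_k = 2, 1, -1/4, 1/8, -5/64, 7/128, -21/512, 33/1024, …
f·g: L₀ = L_f ⊗_s L_g, ord ≤ 2·1.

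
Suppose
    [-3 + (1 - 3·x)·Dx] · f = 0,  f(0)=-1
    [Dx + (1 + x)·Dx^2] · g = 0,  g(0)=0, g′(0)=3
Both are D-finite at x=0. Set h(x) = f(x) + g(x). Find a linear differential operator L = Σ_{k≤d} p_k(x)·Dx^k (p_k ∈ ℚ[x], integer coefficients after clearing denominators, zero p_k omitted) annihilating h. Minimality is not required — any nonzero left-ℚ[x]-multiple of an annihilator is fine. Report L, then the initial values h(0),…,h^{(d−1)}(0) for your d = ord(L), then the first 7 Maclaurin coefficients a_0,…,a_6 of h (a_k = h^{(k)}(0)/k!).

f: a_k = -1, -3, -9, -27, -81, -243, -729, …
g: a_k = 0, 3, -3/2, 1, -3/4, 3/5, -1/2, …
Sum ⇒ L₀ = lclm(L_f,L_g) in ℚ(x)⟨Dx⟩.
L = (66 + 18·x)·Dx + (52 + 120·x + 36·x^2)·Dx^2 + (-7 + 11·x + 27·x^2 + 9·x^3)·Dx^3  (order 3).
h: a_k = -1, 0, -21/2, -26, -327/4, -1212/5, -1459/2, …
ICs: h(0) = -1, h′(0) = 0, h′′(0) = -21.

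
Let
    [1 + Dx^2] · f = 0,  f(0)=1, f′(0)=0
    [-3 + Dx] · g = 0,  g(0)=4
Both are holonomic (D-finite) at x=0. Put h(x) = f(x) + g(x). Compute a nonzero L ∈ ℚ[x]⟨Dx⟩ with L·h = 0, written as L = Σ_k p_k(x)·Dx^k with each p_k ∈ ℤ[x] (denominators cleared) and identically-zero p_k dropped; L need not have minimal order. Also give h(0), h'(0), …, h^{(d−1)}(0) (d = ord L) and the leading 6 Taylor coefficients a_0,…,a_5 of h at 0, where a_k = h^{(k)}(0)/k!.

f: a_k = 1, 0, -1/2, 0, 1/24, 0, …
g: a_k = 4, 12, 18, 18, 27/2, 81/10, …
f+g: L₀ = lclm(L_f,L_g), ord ≤ 2+1.
L = -3 + Dx - 3·Dx^2 + Dx^3  (order 3).
h: a_k = 5, 12, 35/2, 18, 325/24, 81/10, …
ICs: h(0) = 5, h′(0) = 12, h′′(0) = 35.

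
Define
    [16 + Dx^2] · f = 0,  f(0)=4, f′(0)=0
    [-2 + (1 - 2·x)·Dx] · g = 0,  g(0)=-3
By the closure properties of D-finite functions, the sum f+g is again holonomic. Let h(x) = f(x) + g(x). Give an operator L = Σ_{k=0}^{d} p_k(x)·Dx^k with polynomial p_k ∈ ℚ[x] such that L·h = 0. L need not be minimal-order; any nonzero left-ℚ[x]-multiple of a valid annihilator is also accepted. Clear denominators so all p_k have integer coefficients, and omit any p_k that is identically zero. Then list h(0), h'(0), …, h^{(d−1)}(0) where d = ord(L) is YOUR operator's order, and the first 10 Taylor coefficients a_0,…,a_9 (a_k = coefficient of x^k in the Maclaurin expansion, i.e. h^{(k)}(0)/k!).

f: a_k = 4, 0, -32, 0, 128/3, 0, -1024/45, 0, 2048/315, 0, …
g: a_k = -3, -6, -12, -24, -48, -96, -192, -384, -768, -1536, …
f+g: L₀ = lclm(L_f,L_g), ord ≤ 2+1.
L = (-160 + 256·x - 256·x^2) + (48 - 224·x + 384·x^2 - 256·x^3)·Dx + (-10 + 16·x - 16·x^2)·Dx^2 + (3 - 14·x + 24·x^2 - 16·x^3)·Dx^3  (order 3).
h: a_k = 1, -6, -44, -24, -16/3, -96, -9664/45, -384, -239872/315, -1536, …
ICs: h(0) = 1, h′(0) = -6, h′′(0) = -88.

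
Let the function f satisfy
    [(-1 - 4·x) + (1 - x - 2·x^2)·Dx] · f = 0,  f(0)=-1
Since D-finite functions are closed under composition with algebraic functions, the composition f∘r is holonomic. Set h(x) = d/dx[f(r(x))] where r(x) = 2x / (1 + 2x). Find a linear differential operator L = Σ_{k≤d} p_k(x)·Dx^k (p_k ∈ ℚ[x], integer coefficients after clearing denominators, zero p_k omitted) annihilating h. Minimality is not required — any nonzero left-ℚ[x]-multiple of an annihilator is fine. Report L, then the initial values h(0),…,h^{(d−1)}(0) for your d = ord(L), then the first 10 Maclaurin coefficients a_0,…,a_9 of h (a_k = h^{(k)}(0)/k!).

f: a_k = -1, -1, -3, -5, -11, -21, -43, -85, -171, -341, …
Change of var in L_f (x↦r) gives L₀.
h₀' ⇒ L via d/dx closure of L₀.
L = (8 + 48·x + 288·x^2 + 320·x^3) + (-1 - 14·x - 36·x^2 + 56·x^3 + 160·x^4)·Dx  (order 1).
h: a_k = -2, -16, 0, -256, 640, -4608, 17920, -90112, 387072, -1761280, …
ICs: h(0) = -2.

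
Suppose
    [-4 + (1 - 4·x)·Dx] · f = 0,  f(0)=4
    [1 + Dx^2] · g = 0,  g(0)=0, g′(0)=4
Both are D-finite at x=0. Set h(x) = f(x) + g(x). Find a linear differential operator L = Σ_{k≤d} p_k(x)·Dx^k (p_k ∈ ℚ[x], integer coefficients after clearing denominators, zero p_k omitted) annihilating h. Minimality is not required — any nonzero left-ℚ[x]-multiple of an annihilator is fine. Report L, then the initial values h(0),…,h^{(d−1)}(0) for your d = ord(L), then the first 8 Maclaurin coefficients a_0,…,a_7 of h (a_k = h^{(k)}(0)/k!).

L = (388 - 32·x + 64·x^2) + (-33 + 140·x - 48·x^2 + 64·x^3)·Dx + (388 - 32·x + 64·x^2)·Dx^2 + (-33 + 140·x - 48·x^2 + 64·x^3)·Dx^3  (order 3).
h: a_k = 4, 20, 64, 766/3, 1024, 122881/30, 16384, 82575359/1260, …
ICs: h(0) = 4, h′(0) = 20, h′′(0) = 128.

f: a_k = 4, 16, 64, 256, 1024, 4096, 16384, 65536, …
g: a_k = 0, 4, 0, -2/3, 0, 1/30, 0, -1/1260, …
Weyl lclm of L_f,L_g ⇒ L₀ (ord ≤ 3).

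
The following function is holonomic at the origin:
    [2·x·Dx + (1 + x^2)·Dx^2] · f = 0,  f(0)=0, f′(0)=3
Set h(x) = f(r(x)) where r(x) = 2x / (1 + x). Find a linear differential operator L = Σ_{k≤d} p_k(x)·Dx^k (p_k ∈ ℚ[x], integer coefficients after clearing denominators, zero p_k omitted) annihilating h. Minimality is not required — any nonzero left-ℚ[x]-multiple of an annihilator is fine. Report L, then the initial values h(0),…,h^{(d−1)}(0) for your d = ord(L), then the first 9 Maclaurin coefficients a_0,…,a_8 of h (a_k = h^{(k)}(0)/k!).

L = (2 + 10·x)·Dx + (1 + 2·x + 5·x^2)·Dx^2  (order 2).
h: a_k = 0, 6, -6, -2, 18, -114/5, -22, 834/7, -126, …
ICs: h(0) = 0, h′(0) = 6.

f: a_k = 0, 3, 0, -1, 0, 3/5, 0, -3/7, 0, …
Change of var in L_f (x↦r) gives L₀.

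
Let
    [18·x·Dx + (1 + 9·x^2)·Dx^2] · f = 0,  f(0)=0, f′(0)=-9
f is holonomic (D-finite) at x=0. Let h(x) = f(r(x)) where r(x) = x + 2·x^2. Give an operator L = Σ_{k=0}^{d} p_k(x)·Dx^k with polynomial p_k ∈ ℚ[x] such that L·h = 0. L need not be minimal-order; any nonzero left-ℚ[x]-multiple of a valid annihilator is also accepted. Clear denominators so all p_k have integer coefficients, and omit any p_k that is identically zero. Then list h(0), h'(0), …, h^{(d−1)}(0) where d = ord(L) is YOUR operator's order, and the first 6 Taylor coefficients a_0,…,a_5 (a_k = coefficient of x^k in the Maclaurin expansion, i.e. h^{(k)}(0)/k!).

L = (-4 + 18·x + 144·x^2 + 432·x^3 + 432·x^4)·Dx + (1 + 4·x + 9·x^2 + 72·x^3 + 180·x^4 + 144·x^5)·Dx^2  (order 2).
h: a_k = 0, -9, -18, 27, 162, 891/5, …
ICs: h(0) = 0, h′(0) = -9.

f: a_k = 0, -9, 0, 27, 0, -729/5, …
h₀=f(r): pull back L_f along r ⇒ L₀.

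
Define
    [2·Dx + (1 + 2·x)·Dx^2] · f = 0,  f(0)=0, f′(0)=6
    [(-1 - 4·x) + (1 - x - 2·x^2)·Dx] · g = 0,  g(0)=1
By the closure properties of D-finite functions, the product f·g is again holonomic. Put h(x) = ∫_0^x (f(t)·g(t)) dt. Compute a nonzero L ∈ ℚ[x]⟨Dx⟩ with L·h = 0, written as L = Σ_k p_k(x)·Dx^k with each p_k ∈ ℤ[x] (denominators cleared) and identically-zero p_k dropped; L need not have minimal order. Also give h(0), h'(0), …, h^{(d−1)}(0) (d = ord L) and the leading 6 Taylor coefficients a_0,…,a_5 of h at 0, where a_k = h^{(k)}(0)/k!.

L = (6 + 16·x)·Dx + (14·x + 20·x^2)·Dx^2 + (-1 - x + 4·x^2 + 4·x^3)·Dx^3  (order 3).
h: a_k = 0, 0, 3, 0, 5, 8/5, …
ICs: h(0) = 0, h′(0) = 0, h′′(0) = 6.

f: a_k = 0, 6, -6, 8, -12, 96/5, …
g: a_k = 1, 1, 3, 5, 11, 21, …
Sym-product of L_f,L_g gives L₀ (≤ ord 2).
∫: right-multiply L₀ by Dx.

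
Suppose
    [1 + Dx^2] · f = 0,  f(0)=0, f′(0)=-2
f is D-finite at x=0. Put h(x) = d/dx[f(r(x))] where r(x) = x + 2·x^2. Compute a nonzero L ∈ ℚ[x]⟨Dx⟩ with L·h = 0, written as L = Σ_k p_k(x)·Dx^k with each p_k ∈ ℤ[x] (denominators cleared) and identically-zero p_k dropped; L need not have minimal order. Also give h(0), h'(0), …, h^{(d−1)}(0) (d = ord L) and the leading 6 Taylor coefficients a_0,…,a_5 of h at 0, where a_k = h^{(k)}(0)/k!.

f: a_k = 0, -2, 0, 1/3, 0, -1/60, …
f∘r: x↦r, Dx↦Dx/r' in L_f ⇒ L₀.
Derive L from L₀ (diff closure).
L = (49 + 16·x + 96·x^2 + 256·x^3 + 256·x^4) + (-12 - 48·x)·Dx + (1 + 8·x + 16·x^2)·Dx^2  (order 2).
h: a_k = -2, -8, 1, 8, 239/12, 15, …
ICs: h(0) = -2, h′(0) = -8.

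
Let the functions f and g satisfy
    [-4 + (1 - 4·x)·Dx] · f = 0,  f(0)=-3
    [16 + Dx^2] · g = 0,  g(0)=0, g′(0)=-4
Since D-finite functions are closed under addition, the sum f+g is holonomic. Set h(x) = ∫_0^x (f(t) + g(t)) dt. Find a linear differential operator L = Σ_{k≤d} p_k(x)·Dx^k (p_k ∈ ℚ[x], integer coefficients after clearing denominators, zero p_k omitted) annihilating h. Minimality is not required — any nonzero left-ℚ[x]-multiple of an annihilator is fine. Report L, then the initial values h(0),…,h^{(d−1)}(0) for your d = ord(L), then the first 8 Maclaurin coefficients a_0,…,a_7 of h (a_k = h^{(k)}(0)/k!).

L = (448 - 512·x + 1024·x^2)·Dx + (-48 + 320·x - 768·x^2 + 1024·x^3)·Dx^2 + (28 - 32·x + 64·x^2)·Dx^3 + (-3 + 20·x - 48·x^2 + 64·x^3)·Dx^4  (order 4).
h: a_k = 0, -3, -8, -16, -136/3, -768/5, -23104/45, -12288/7, …
ICs: h(0) = 0, h′(0) = -3, h′′(0) = -16, h′′′(0) = -96.

f: a_k = -3, -12, -48, -192, -768, -3072, -12288, -49152, …
g: a_k = 0, -4, 0, 32/3, 0, -128/15, 0, 1024/315, …
Weyl lclm of L_f,L_g ⇒ L₀ (ord ≤ 3).
∫: right-multiply L₀ by Dx.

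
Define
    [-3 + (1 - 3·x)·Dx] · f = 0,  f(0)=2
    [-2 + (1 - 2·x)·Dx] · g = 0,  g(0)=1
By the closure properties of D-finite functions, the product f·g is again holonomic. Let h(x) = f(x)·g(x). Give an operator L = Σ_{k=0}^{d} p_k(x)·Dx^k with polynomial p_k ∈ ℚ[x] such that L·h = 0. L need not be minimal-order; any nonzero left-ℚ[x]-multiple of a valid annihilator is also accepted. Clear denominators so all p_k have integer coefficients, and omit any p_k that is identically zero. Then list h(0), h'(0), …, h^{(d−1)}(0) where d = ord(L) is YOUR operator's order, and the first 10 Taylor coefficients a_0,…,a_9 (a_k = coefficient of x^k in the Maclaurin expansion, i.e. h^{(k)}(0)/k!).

f: a_k = 2, 6, 18, 54, 162, 486, 1458, 4374, 13122, 39366, …
g: a_k = 1, 2, 4, 8, 16, 32, 64, 128, 256, 512, …
h₀=f·g: eliminate ⇒ L₀, order ≤ 1·1.
L = (-5 + 12·x) + (1 - 5·x + 6·x^2)·Dx  (order 1).
h: a_k = 2, 10, 38, 130, 422, 1330, 4118, 12610, 38342, 116050, …
ICs: h(0) = 2.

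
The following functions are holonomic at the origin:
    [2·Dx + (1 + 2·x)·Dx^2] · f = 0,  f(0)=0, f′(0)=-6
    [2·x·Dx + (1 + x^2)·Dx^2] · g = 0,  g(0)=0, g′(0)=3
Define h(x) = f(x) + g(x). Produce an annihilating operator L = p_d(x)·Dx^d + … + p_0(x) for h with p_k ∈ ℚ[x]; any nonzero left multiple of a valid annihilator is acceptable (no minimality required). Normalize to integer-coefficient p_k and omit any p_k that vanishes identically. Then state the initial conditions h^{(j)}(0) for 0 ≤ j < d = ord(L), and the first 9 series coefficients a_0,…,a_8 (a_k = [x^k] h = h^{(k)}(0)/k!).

f: a_k = 0, -6, 6, -8, 12, -96/5, 32, -384/7, 96, …
g: a_k = 0, 3, 0, -1, 0, 3/5, 0, -3/7, 0, …
f+g: L₀ = lclm(L_f,L_g), ord ≤ 2+2.
L = (-2 - 12·x + 6·x^2 + 4·x^3)·Dx + (-5 - 4·x - 9·x^2 + 12·x^3 + 8·x^4)·Dx^2 + (-1 - x + 2·x^2 + x^3 + 3·x^4 + 2·x^5)·Dx^3  (order 3).
h: a_k = 0, -3, 6, -9, 12, -93/5, 32, -387/7, 96, …
ICs: h(0) = 0, h′(0) = -3, h′′(0) = 12.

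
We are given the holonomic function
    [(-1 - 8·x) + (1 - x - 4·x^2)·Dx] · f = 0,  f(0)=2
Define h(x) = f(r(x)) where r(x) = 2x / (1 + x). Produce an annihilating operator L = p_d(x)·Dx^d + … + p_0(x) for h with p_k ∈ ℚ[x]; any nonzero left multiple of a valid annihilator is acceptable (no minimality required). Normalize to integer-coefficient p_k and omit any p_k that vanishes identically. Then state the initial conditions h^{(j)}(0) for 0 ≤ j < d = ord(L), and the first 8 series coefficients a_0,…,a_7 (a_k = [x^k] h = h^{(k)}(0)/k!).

L = (2 + 34·x) + (-1 - x + 17·x^2 + 17·x^3)·Dx  (order 1).
h: a_k = 2, 4, 36, 68, 612, 1156, 10404, 19652, …
ICs: h(0) = 2.

f: a_k = 2, 2, 10, 18, 58, 130, 362, 882, …
Substitute x→r, Dx→(1/r')Dx; clear ⇒ L₀.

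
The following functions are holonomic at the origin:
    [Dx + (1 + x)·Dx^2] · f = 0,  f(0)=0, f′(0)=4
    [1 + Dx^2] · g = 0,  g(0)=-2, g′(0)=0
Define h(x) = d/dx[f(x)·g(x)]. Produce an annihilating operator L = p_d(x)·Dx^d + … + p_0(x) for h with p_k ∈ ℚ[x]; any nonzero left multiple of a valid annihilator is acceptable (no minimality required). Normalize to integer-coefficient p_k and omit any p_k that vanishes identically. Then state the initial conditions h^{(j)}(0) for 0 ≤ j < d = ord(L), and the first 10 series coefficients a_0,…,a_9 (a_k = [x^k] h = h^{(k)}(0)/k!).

L = (-25 - 44·x - 42·x^2 + 12·x^3 + 43·x^4 + 24·x^5 + 4·x^6) + (-24 - 32·x + 20·x^2 + 60·x^3 + 40·x^4 + 8·x^5)·Dx + (-28 - 44·x - 14·x^2 + 72·x^3 + 98·x^4 + 48·x^5 + 8·x^6)·Dx^2 + (-24 - 32·x + 20·x^2 + 60·x^3 + 40·x^4 + 8·x^5)·Dx^3 + (-3 + 28·x^2 + 60·x^3 + 55·x^4 + 24·x^5 + 4·x^6)·Dx^4  (order 4).
h: a_k = -8, 8, 4, 0, -3, 3, -31/10, 148/45, -1151/336, 3557/1008, …
ICs: h(0) = -8, h′(0) = 8, h′′(0) = 8, h′′′(0) = 0.

f: a_k = 0, 4, -2, 4/3, -1, 4/5, -2/3, 4/7, -1/2, 4/9, …
g: a_k = -2, 0, 1, 0, -1/12, 0, 1/360, 0, -1/20160, 0, …
h₀=f·g: eliminate ⇒ L₀, order ≤ 2·2.
h₀' ⇒ L via d/dx closure of L₀.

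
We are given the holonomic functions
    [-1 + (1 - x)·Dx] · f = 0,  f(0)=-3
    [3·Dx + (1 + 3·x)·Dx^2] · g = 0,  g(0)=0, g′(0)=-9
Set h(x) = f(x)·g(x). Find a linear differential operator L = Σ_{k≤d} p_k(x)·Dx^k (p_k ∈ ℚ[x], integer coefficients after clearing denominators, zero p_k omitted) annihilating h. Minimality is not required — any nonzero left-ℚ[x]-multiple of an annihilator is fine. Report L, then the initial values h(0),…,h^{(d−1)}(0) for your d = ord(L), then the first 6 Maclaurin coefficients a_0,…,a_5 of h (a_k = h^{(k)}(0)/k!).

L = 3 + (-1 + 9·x)·Dx + (-1 - 2·x + 3·x^2)·Dx^2  (order 2).
h: a_k = 0, 27, -27/2, 135/2, -459/4, 6453/20, …
ICs: h(0) = 0, h′(0) = 27.

f: a_k = -3, -3, -3, -3, -3, -3, …
g: a_k = 0, -9, 27/2, -27, 243/4, -729/5, …
h₀=f·g: eliminate ⇒ L₀, order ≤ 1·2.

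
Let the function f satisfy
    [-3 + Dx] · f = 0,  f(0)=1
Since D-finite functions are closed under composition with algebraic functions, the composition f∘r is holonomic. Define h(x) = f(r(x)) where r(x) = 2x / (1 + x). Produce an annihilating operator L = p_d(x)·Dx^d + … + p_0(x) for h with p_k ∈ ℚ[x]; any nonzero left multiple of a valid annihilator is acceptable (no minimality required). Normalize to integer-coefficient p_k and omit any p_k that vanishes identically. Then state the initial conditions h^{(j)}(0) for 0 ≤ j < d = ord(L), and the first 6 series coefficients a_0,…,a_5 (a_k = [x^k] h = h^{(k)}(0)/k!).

L = -6 + (1 + 2·x + x^2)·Dx  (order 1).
h: a_k = 1, 6, 12, 6, -6, -6/5, …
ICs: h(0) = 1.

f: a_k = 1, 3, 9/2, 9/2, 27/8, 81/40, …
Substitute x→r, Dx→(1/r')Dx; clear ⇒ L₀.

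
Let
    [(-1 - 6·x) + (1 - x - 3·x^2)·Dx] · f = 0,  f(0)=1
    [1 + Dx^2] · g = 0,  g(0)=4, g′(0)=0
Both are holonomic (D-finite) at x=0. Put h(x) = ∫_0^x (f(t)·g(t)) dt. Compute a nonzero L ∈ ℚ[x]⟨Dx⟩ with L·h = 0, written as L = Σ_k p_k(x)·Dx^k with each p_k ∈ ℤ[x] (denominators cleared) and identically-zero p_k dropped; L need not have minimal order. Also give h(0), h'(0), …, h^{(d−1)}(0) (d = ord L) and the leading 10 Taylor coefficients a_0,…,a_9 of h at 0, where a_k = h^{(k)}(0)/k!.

f: a_k = 1, 1, 4, 7, 19, 40, 97, 217, 508, 1159, …
g: a_k = 4, 0, -2, 0, 1/6, 0, -1/180, 0, 1/10080, 0, …
L₀ := L_f ⊗_s L_g (sym. prod.), ord ≤ 2.
∫: right-multiply L₀ by Dx.
L = (5 + x + 3·x^2)·Dx + (2 + 12·x)·Dx^2 + (-1 + x + 3·x^2)·Dx^3  (order 3).
h: a_k = 0, 4, 2, 14/3, 13/2, 409/30, 877/36, 9017/180, 142049/1440, 18558737/90720, …
ICs: h(0) = 0, h′(0) = 4, h′′(0) = 4.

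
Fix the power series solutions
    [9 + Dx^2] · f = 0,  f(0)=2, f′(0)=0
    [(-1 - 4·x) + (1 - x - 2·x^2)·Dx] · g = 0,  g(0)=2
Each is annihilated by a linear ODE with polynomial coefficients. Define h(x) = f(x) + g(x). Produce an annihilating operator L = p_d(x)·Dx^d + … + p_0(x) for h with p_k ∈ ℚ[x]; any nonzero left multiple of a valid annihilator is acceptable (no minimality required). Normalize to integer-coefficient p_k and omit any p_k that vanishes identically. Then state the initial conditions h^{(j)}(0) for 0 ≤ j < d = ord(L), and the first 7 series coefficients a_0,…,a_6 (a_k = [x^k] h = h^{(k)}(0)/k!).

f: a_k = 2, 0, -9, 0, 27/4, 0, -81/40, …
g: a_k = 2, 2, 6, 10, 22, 42, 86, …
h₀=f+g: left-lcm gives L₀, ord ≤ 3.
L = (-117 - 486·x - 135·x^2 - 360·x^3 - 540·x^4 - 432·x^5) + (45 - 63·x - 81·x^2 + 153·x^3 + 18·x^4 - 324·x^5 - 216·x^6)·Dx + (-13 - 54·x - 15·x^2 - 40·x^3 - 60·x^4 - 48·x^5)·Dx^2 + (5 - 7·x - 9·x^2 + 17·x^3 + 2·x^4 - 36·x^5 - 24·x^6)·Dx^3  (order 3).
h: a_k = 4, 2, -3, 10, 115/4, 42, 3359/40, …
ICs: h(0) = 4, h′(0) = 2, h′′(0) = -6.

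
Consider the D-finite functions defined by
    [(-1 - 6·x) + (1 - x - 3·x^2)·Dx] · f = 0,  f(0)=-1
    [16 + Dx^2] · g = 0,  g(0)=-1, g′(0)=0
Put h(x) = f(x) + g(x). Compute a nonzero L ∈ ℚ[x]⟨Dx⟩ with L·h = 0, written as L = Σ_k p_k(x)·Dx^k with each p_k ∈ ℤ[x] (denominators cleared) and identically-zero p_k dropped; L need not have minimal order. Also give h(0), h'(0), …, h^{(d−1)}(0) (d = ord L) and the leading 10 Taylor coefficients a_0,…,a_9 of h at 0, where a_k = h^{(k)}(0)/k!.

f: a_k = -1, -1, -4, -7, -19, -40, -97, -217, -508, -1159, …
g: a_k = -1, 0, 8, 0, -32/3, 0, 256/45, 0, -512/315, 0, …
L₀ := lclm(L_f,L_g); ord L₀ ≤ 1+2.
L = (464 + 2816·x + 416·x^2 + 2112·x^3 + 5760·x^4 + 6912·x^5) + (-192 + 304·x + 672·x^2 - 1312·x^3 - 1008·x^4 + 3456·x^5 + 3456·x^6)·Dx + (29 + 176·x + 26·x^2 + 132·x^3 + 360·x^4 + 432·x^5)·Dx^2 + (-12 + 19·x + 42·x^2 - 82·x^3 - 63·x^4 + 216·x^5 + 216·x^6)·Dx^3  (order 3).
h: a_k = -2, -1, 4, -7, -89/3, -40, -4109/45, -217, -160532/315, -1159, …
ICs: h(0) = -2, h′(0) = -1, h′′(0) = 8.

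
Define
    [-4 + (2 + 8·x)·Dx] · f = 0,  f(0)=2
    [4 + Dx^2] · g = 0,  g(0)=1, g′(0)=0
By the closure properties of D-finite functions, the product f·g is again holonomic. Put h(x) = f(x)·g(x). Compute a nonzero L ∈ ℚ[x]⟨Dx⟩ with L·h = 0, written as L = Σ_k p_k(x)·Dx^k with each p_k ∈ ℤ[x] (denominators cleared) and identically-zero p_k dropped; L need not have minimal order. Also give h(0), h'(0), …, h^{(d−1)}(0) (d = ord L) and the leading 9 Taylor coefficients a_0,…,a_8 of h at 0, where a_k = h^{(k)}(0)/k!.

L = (16 + 32·x + 64·x^2) + (-4 - 16·x)·Dx + (1 + 8·x + 16·x^2)·Dx^2  (order 2).
h: a_k = 2, 4, -8, 0, -32/3, 128/3, -5888/45, 18944/45, -438784/315, …
ICs: h(0) = 2, h′(0) = 4.

f: a_k = 2, 4, -4, 8, -20, 56, -168, 528, -1716, …
g: a_k = 1, 0, -2, 0, 2/3, 0, -4/45, 0, 2/315, …
L₀ := L_f ⊗_s L_g (sym. prod.), ord ≤ 2.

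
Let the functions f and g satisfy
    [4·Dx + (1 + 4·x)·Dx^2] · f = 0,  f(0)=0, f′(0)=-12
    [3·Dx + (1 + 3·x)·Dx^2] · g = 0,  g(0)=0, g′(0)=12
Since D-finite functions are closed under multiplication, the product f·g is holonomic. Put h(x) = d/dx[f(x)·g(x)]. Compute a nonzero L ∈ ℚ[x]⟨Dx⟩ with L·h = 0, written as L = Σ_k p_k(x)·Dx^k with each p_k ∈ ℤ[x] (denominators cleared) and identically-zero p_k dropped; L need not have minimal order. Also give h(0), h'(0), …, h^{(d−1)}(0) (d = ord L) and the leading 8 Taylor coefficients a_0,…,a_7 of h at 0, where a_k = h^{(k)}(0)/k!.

L = (600 + 4032·x + 6912·x^2) + (854 + 8808·x + 30240·x^2 + 34560·x^3)·Dx + (172 + 2380·x + 12312·x^2 + 28224·x^3 + 24192·x^4)·Dx^2 + (7 + 122·x + 847·x^2 + 2928·x^3 + 5040·x^4 + 3456·x^5)·Dx^3  (order 3).
h: a_k = 0, -288, 1512, -6528, 26460, -522288/5, 2038008/5, -11082240/7, …
ICs: h(0) = 0, h′(0) = -288, h′′(0) = 3024.

f: a_k = 0, -12, 24, -64, 192, -3072/5, 2048, -49152/7, …
g: a_k = 0, 12, -18, 36, -81, 972/5, -486, 8748/7, …
Sym-product of L_f,L_g gives L₀ (≤ ord 4).
Differentiate: ansatz ord ≤ ord L₀ ⇒ L.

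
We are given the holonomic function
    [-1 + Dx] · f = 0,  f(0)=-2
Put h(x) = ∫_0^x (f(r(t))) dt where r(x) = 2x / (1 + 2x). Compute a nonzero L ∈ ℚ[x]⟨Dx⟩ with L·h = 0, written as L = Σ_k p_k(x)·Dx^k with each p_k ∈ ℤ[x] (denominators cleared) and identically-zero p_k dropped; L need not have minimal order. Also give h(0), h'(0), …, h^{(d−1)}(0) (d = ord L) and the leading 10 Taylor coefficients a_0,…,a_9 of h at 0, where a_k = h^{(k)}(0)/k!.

L = -2·Dx + (1 + 4·x + 4·x^2)·Dx^2  (order 2).
h: a_k = 0, -2, -2, 4/3, -2/3, -4/15, 76/45, -1208/315, 2182/315, -31364/2835, …
ICs: h(0) = 0, h′(0) = -2.

f: a_k = -2, -2, -1, -1/3, -1/12, -1/60, -1/360, -1/2520, -1/20160, -1/181440, …
Change of var in L_f (x↦r) gives L₀.
h=∫₀ˣh₀: take L = L₀·Dx.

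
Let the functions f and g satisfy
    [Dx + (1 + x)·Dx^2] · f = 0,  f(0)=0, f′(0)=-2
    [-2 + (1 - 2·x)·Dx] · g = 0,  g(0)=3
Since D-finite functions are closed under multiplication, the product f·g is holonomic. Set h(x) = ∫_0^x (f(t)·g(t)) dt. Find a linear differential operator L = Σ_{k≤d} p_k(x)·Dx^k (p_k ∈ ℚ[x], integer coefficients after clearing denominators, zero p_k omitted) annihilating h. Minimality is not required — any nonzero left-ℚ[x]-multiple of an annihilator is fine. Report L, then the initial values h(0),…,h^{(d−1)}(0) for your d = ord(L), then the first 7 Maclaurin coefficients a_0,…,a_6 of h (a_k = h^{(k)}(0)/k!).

L = 2·Dx + (3 + 6·x)·Dx^2 + (-1 + x + 2·x^2)·Dx^3  (order 3).
h: a_k = 0, 0, -3, -3, -5, -77/10, -391/30, …
ICs: h(0) = 0, h′(0) = 0, h′′(0) = -6.

f: a_k = 0, -2, 1, -2/3, 1/2, -2/5, 1/3, …
g: a_k = 3, 6, 12, 24, 48, 96, 192, …
h₀=f·g: eliminate ⇒ L₀, order ≤ 2·1.
h=∫h₀ ⇒ L = L₀·Dx.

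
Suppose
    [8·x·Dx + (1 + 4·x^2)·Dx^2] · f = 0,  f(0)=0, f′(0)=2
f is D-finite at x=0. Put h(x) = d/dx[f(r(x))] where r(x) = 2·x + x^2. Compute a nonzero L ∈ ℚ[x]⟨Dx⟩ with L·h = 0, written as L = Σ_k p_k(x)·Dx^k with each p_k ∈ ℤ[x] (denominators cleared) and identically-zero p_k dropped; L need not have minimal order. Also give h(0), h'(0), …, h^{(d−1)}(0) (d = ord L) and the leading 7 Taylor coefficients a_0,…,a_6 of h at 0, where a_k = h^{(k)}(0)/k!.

f: a_k = 0, 2, 0, -8/3, 0, 32/5, 0, …
Change of var in L_f (x↦r) gives L₀.
h₀' ⇒ L via d/dx closure of L₀.
L = (-1 + 32·x + 64·x^2 + 48·x^3 + 12·x^4) + (1 + x + 16·x^2 + 32·x^3 + 20·x^4 + 4·x^5)·Dx  (order 1).
h: a_k = 4, 4, -64, -128, 944, 3056, -12800, …
ICs: h(0) = 4.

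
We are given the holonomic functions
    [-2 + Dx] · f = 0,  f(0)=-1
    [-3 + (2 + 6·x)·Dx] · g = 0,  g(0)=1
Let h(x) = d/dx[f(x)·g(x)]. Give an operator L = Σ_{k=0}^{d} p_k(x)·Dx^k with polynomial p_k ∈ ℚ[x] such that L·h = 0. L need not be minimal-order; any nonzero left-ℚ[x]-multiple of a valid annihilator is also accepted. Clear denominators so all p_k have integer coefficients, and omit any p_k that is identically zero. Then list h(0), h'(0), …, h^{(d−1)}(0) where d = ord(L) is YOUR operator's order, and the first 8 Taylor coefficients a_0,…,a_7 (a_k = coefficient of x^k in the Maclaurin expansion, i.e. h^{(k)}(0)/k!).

L = (31 + 168·x + 144·x^2) + (-14 - 66·x - 72·x^2)·Dx  (order 1).
h: a_k = -7/2, -31/4, -181/16, -241/96, -13279/768, 276497/7680, -9930589/92160, 56288873/184320, …
ICs: h(0) = -7/2.

f: a_k = -1, -2, -2, -4/3, -2/3, -4/15, -4/45, -8/315, …
g: a_k = 1, 3/2, -9/8, 27/16, -405/128, 1701/256, -15309/1024, 72171/2048, …
L₀ := L_f ⊗_s L_g (sym. prod.), ord ≤ 1.
h=h₀': d/dx-closure on L₀ ⇒ L.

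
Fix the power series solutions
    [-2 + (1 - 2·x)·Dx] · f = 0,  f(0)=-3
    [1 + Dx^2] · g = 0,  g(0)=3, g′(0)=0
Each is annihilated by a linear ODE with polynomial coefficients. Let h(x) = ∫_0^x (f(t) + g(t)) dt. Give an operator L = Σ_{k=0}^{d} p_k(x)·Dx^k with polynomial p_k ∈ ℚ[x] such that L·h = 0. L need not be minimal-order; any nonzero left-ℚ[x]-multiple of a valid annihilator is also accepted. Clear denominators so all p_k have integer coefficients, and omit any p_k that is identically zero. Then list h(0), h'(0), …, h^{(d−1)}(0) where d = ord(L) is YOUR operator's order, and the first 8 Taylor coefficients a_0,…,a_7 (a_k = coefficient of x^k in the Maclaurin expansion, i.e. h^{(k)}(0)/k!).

L = (50 - 8·x + 8·x^2)·Dx + (-9 + 22·x - 12·x^2 + 8·x^3)·Dx^2 + (50 - 8·x + 8·x^2)·Dx^3 + (-9 + 22·x - 12·x^2 + 8·x^3)·Dx^4  (order 4).
h: a_k = 0, 0, -3, -9/2, -6, -383/40, -16, -6583/240, …
ICs: h(0) = 0, h′(0) = 0, h′′(0) = -6, h′′′(0) = -27.

f: a_k = -3, -6, -12, -24, -48, -96, -192, -384, …
g: a_k = 3, 0, -3/2, 0, 1/8, 0, -1/240, 0, …
h₀=f+g: left-lcm gives L₀, ord ≤ 3.
∫: right-multiply L₀ by Dx.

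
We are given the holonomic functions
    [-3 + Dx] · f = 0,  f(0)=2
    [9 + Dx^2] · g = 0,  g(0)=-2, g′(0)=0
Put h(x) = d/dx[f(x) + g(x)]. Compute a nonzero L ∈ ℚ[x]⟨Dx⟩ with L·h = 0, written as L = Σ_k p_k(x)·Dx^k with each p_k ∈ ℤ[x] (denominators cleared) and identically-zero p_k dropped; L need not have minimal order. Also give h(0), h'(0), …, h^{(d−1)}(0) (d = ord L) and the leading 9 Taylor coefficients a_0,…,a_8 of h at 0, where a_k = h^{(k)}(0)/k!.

f: a_k = 2, 6, 9, 9, 27/4, 81/20, 81/40, 243/280, 729/2240, …
g: a_k = -2, 0, 9, 0, -27/4, 0, 81/40, 0, -729/2240, …
Sum ⇒ L₀ = lclm(L_f,L_g) in ℚ(x)⟨Dx⟩.
h=h₀': d/dx-closure on L₀ ⇒ L.
L = 27 - 9·Dx + 3·Dx^2 - Dx^3  (order 3).
h: a_k = 6, 36, 27, 0, 81/4, 243/10, 243/40, 0, 2187/2240, …
ICs: h(0) = 6, h′(0) = 36, h′′(0) = 54.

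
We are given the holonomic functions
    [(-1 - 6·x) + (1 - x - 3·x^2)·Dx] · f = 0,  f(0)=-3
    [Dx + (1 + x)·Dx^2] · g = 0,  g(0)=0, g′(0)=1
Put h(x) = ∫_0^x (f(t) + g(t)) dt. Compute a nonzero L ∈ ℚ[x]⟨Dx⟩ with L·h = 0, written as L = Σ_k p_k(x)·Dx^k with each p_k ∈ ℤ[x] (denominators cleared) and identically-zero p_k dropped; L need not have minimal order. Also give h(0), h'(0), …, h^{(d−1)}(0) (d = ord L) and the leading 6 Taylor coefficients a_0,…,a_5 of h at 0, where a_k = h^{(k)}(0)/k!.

f: a_k = -3, -3, -12, -21, -57, -120, …
g: a_k = 0, 1, -1/2, 1/3, -1/4, 1/5, …
L₀ := lclm(L_f,L_g); ord L₀ ≤ 1+2.
∫: right-multiply L₀ by Dx.
L = (58 + 350·x + 636·x^2 + 756·x^3 + 324·x^4)·Dx^2 + (40 + 364·x + 976·x^2 + 1632·x^3 + 1530·x^4 + 540·x^5)·Dx^3 + (-9 - 31·x - 27·x^2 + 115·x^3 + 345·x^4 + 333·x^5 + 108·x^6)·Dx^4  (order 4).
h: a_k = 0, -3, -1, -25/6, -31/6, -229/20, …
ICs: h(0) = 0, h′(0) = -3, h′′(0) = -2, h′′′(0) = -25.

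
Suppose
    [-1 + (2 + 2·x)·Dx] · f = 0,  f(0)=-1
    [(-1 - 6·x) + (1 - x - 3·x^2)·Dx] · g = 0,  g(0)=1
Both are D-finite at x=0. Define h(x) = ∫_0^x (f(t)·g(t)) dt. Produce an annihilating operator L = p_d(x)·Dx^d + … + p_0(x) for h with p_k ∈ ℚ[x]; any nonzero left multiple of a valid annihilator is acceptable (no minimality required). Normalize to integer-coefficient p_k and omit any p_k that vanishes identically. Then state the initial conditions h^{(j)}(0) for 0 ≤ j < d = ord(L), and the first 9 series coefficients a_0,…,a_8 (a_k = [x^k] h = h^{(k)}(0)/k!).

L = (3 + 13·x + 9·x^2)·Dx + (-2 + 8·x^2 + 6·x^3)·Dx^2  (order 2).
h: a_k = 0, -1, -3/4, -35/24, -143/64, -2819/640, -12509/1536, -117671/7168, -535591/16384, …
ICs: h(0) = 0, h′(0) = -1.

f: a_k = -1, -1/2, 1/8, -1/16, 5/128, -7/256, 21/1024, -33/2048, 429/32768, …
g: a_k = 1, 1, 4, 7, 19, 40, 97, 217, 508, …
Sym-product of L_f,L_g gives L₀ (≤ ord 1).
h=∫h₀ ⇒ L = L₀·Dx.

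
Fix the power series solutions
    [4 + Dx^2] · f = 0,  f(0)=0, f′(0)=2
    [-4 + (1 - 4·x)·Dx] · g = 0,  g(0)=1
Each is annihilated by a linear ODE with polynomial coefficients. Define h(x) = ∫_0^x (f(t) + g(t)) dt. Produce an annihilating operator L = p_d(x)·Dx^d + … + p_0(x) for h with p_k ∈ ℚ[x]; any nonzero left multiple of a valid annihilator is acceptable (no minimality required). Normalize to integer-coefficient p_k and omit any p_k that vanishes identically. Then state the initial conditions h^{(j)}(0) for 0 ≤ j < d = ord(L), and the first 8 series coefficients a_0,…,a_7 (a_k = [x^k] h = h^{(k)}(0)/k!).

L = (-400 + 128·x - 256·x^2)·Dx + (36 - 176·x + 192·x^2 - 256·x^3)·Dx^2 + (-100 + 32·x - 64·x^2)·Dx^3 + (9 - 44·x + 48·x^2 - 64·x^3)·Dx^4  (order 4).
h: a_k = 0, 1, 3, 16/3, 47/3, 256/5, 7682/45, 4096/7, …
ICs: h(0) = 0, h′(0) = 1, h′′(0) = 6, h′′′(0) = 32.

f: a_k = 0, 2, 0, -4/3, 0, 4/15, 0, -8/315, …
g: a_k = 1, 4, 16, 64, 256, 1024, 4096, 16384, …
h₀=f+g: left-lcm gives L₀, ord ≤ 3.
h=∫h₀ ⇒ L = L₀·Dx.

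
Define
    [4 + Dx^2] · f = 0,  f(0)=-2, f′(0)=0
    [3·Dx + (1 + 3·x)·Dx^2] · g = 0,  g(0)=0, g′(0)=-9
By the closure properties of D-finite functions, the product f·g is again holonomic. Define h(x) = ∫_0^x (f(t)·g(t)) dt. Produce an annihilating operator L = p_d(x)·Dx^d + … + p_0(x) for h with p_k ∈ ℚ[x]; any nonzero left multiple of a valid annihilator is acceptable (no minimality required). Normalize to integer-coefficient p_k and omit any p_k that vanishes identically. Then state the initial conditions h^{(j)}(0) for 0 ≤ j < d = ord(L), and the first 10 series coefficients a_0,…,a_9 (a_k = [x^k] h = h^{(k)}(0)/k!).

f: a_k = -2, 0, 4, 0, -4/3, 0, 8/45, 0, -4/315, 0, …
g: a_k = 0, -9, 27/2, -27, 243/4, -729/5, 729/2, -6561/7, 19683/8, -6561, …
L₀ := L_f ⊗_s L_g (sym. prod.), ord ≤ 4.
h=∫h₀ ⇒ L = L₀·Dx.
L = (-1112 - 1248·x + 7344·x^2 + 27648·x^3 + 20736·x^4)·Dx + (-48 + 2160·x + 10368·x^2 + 10368·x^3)·Dx^2 + (-250 + 240·x + 4968·x^2 + 13824·x^3 + 10368·x^4)·Dx^3 + (-12 + 540·x + 2592·x^2 + 2592·x^3)·Dx^4 + (7 + 138·x + 783·x^2 + 1728·x^3 + 1296·x^4)·Dx^5  (order 5).
h: a_k = 0, 0, 9, -9, 9/2, -27/2, 163/5, -72, 23201/140, -23609/60, …
ICs: h(0) = 0, h′(0) = 0, h′′(0) = 18, h′′′(0) = -54, h′′′′(0) = 108.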